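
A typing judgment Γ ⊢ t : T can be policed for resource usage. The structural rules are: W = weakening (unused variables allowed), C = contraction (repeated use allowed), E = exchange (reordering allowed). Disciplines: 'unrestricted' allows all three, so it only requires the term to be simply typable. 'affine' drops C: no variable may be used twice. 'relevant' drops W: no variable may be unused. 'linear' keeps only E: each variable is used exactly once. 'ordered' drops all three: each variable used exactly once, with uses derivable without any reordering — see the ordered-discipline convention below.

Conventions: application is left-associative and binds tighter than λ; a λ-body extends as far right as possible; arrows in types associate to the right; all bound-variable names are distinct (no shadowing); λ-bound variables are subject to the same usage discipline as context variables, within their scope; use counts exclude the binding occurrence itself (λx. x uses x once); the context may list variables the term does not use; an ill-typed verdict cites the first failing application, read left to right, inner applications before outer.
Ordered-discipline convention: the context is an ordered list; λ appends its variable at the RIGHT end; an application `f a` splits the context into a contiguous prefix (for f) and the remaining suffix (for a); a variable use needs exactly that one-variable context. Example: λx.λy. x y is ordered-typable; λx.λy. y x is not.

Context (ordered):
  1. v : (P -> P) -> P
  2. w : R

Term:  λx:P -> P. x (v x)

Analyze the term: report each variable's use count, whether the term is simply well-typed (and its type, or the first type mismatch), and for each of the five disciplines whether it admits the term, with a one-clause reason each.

use counts: v ×1; w ×0; x [bound] ×2
left-to-right use order: x, v, x
typing: well-typed — term : (P -> P) -> P
ordered ✗ (x ×2 used more than once (contraction); needs weakening: w unused)
linear ✗ (x ×2 used more than once (contraction); needs weakening: w unused)
affine ✗ (x ×2 used more than once (contraction))
relevant ✗ (needs weakening: w unused)
unrestricted ✓ (simply typable at (P -> P) -> P; W, C, E all held)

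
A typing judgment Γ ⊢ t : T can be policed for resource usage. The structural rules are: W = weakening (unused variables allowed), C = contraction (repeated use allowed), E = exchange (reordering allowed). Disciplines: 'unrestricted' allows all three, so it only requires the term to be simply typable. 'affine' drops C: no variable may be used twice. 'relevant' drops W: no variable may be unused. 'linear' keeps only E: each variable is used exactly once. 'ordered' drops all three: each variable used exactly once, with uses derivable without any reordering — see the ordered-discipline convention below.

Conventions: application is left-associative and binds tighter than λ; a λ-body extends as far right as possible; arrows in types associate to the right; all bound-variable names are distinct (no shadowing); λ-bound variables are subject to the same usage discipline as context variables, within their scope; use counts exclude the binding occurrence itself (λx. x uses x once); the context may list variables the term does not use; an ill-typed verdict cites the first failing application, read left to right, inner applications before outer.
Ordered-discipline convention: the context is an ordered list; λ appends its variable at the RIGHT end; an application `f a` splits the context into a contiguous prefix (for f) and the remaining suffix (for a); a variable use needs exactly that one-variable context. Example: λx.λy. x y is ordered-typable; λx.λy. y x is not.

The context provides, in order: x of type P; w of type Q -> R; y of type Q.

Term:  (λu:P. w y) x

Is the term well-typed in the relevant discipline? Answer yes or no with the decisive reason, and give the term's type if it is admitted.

no — unused: u — weakening required
counts: x: 1×; w: 1×; y: 1×; u (bound): 0×
left-to-right use order: w, y, x
typing: well-typed — term : R
all disciplines: ordered ✗ | linear ✗ | affine ✓ | relevant ✗ | unrestricted ✓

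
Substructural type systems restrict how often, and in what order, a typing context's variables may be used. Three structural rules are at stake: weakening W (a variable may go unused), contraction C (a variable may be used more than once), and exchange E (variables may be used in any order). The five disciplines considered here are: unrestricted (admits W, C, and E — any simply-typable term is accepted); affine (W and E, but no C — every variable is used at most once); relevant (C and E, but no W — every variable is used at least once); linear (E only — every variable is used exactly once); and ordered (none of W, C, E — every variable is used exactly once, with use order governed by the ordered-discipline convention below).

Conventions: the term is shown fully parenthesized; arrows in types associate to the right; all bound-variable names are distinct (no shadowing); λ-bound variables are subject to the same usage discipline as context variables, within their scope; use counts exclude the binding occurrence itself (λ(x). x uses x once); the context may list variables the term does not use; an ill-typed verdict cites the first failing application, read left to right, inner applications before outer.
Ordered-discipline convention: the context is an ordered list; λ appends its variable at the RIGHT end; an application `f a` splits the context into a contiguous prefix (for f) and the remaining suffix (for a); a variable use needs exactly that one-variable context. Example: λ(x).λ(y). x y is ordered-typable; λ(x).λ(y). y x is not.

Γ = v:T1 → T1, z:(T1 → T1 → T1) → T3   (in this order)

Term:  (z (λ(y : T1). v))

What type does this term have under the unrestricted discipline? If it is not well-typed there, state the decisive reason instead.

term : T3
counts: v: 1; z: 1; y (bound): 0
left-to-right use order: z, v
typing: well-typed — term : T3
all disciplines: ordered ✗ · linear ✗ · affine ✓ · relevant ✗ · unrestricted ✓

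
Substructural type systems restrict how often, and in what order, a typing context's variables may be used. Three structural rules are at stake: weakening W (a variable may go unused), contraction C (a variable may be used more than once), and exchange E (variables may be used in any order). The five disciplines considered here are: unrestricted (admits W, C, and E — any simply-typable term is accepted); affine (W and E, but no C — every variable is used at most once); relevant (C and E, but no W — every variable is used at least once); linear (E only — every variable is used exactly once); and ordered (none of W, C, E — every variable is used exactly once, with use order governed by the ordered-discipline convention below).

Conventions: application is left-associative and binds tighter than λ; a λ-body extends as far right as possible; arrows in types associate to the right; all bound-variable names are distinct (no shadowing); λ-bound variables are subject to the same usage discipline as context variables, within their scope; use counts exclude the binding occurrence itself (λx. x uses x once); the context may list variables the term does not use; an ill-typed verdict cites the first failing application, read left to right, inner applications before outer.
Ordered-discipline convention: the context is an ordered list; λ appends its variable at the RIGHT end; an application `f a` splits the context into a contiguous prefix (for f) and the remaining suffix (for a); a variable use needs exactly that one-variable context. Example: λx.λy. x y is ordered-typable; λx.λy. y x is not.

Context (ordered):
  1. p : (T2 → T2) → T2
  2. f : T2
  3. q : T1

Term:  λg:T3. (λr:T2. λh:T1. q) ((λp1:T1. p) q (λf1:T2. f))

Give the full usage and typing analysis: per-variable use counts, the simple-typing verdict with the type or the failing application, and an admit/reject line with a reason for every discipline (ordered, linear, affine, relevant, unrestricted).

variable uses: p: 1×, f: 1×, q: 2×, g (λ-bound): 0×, r (λ-bound): 0×, h (λ-bound): 0×, p1 (λ-bound): 0×, f1 (λ-bound): 0×
left-to-right use order: q, p, q, f
typing: the term checks, with type T3 → T1 → T1
ordered: ✗ — needs contraction — q ×2; g, r, h, p1, f1 left unused
linear: ✗ — needs contraction — q ×2; g, r, h, p1, f1 left unused
affine: ✗ — needs contraction — q ×2
relevant: ✗ — g, r, h, p1, f1 left unused
unrestricted: ✓ — typability at T3 → T1 → T1 is all that's needed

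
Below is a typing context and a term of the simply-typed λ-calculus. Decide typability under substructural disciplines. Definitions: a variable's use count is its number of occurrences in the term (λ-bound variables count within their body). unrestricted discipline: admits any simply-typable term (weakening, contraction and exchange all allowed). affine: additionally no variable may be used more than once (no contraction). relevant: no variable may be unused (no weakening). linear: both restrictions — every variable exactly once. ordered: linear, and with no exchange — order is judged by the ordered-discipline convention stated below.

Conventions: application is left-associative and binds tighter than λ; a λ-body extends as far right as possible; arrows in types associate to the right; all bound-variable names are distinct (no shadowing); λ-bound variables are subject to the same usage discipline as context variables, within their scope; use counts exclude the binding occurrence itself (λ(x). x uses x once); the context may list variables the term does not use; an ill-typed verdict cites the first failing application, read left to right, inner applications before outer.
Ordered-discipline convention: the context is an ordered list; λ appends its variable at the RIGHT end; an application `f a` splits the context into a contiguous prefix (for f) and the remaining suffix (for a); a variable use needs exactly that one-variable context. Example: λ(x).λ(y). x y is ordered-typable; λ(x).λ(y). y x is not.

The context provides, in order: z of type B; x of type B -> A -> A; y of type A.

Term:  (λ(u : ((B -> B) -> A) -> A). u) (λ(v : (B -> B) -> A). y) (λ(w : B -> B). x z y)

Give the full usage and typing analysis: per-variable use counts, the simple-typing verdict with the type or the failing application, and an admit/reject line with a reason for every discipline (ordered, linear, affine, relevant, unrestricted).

variable uses: z ×1; x ×1; y ×2; u [bound] ×1; v [bound] ×0; w [bound] ×0
left-to-right use order: u, y, x, z, y
typing: the term checks, with type A
ordered: ✗, y ×2 used more than once (contraction); v, w never used (weakening)
linear: ✗, y ×2 used more than once (contraction); v, w never used (weakening)
affine: ✗, y ×2 used more than once (contraction)
relevant: ✗, v, w never used (weakening)
unrestricted: ✓, simply typable at A; W, C, E all held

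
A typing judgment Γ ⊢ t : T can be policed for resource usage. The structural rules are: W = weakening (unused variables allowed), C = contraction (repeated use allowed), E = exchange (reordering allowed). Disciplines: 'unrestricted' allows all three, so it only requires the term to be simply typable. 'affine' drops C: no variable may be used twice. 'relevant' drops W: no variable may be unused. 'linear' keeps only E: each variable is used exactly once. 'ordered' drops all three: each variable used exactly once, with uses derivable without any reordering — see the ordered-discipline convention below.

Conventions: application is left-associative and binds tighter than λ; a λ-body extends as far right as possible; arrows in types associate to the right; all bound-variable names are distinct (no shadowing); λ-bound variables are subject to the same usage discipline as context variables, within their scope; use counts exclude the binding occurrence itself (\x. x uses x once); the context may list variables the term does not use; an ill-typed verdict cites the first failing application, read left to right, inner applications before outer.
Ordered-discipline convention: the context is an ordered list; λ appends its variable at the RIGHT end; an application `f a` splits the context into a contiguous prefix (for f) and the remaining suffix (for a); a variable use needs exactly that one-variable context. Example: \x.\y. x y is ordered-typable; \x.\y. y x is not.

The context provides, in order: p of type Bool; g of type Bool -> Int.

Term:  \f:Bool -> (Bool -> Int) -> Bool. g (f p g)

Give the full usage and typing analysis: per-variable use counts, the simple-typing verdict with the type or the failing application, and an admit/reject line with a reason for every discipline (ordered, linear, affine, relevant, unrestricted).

variable uses: p ×1, g ×2, f (bound) ×1
left-to-right use order: g, f, p, g
typing: well-typed at (Bool -> (Bool -> Int) -> Bool) -> Int
ordered: ✗, repeated use of g ×2
linear: ✗, repeated use of g ×2
affine: ✗, repeated use of g ×2
relevant: ✓, p, g, f: all used, weakening unneeded
unrestricted: ✓, typability at (Bool -> (Bool -> Int) -> Bool) -> Int is all that's needed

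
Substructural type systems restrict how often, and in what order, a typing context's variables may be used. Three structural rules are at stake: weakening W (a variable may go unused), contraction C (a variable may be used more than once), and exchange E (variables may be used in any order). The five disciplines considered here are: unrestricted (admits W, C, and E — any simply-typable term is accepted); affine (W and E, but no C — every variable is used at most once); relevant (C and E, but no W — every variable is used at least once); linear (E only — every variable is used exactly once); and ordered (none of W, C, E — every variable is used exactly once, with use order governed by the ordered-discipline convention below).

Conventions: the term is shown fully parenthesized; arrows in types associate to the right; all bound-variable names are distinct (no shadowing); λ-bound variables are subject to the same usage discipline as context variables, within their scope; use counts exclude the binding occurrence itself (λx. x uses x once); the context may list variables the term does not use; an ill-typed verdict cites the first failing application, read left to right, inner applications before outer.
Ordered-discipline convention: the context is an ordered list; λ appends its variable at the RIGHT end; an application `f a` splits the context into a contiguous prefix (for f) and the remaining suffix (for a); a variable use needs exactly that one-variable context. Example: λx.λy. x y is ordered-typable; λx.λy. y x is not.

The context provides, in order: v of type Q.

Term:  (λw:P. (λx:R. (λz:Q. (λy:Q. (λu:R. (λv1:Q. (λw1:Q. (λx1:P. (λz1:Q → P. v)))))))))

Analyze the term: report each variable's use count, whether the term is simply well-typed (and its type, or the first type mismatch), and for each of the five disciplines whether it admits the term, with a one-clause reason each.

variable uses: v=1, w (bound)=0, x (bound)=0, z (bound)=0, y (bound)=0, u (bound)=0, v1 (bound)=0, w1 (bound)=0, x1 (bound)=0, z1 (bound)=0
order of uses: v
typing: well-typed at P → R → Q → Q → R → Q → Q → P → (Q → P) → Q
ordered: ✗, w, x, z, y, u, v1, w1, x1, z1 never used (weakening)
linear: ✗, w, x, z, y, u, v1, w1, x1, z1 never used (weakening)
affine: ✓, v, w, x, z, y, u, v1, w1, x1, z1: no repeats, contraction unneeded
relevant: ✗, w, x, z, y, u, v1, w1, x1, z1 never used (weakening)
unrestricted: ✓, typability at P → R → Q → Q → R → Q → Q → P → (Q → P) → Q is all that's needed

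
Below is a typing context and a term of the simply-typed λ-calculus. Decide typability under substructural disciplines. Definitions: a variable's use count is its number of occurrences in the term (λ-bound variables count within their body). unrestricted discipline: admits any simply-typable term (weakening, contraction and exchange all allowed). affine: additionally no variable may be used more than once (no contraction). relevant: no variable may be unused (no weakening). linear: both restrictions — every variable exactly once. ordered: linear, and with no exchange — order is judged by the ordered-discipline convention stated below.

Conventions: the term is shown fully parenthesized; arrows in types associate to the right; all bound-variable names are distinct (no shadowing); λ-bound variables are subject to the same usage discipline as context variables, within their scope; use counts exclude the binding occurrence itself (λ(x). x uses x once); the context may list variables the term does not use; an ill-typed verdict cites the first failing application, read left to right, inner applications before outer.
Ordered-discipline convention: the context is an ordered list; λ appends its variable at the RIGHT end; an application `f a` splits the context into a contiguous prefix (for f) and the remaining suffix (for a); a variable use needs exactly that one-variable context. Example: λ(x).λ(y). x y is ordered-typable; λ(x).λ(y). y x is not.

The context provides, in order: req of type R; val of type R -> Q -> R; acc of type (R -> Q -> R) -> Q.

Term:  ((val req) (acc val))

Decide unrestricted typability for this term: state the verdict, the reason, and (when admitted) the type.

yes — simply typable at R; W, C, E all held; term : R
use counts: req: 1; val: 2; acc: 1
left-to-right use order: val, req, acc, val
typing: well-typed at R
all disciplines: ordered ✗; linear ✗; affine ✗; relevant ✓; unrestricted ✓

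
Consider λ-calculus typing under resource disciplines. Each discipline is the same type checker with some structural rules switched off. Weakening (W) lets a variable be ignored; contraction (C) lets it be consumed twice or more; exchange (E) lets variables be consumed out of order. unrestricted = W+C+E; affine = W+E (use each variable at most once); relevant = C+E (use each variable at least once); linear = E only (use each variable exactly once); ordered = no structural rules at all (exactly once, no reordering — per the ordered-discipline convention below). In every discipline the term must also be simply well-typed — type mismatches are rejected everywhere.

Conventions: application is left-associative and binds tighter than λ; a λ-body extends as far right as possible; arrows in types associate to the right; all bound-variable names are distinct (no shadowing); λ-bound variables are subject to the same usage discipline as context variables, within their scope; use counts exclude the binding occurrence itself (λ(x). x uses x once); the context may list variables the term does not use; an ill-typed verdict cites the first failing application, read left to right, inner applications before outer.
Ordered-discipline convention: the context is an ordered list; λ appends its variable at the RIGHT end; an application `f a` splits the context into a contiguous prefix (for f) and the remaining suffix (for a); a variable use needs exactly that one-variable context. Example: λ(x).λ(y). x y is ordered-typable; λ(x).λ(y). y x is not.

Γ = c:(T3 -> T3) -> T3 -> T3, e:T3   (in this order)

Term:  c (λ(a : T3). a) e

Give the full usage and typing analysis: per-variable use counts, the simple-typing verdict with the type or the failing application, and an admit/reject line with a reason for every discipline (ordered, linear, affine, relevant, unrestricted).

usage: c: 1, e: 1, a (λ-bound): 1
uses in reading order: c, a, e
typing: well-typed — term : T3
ordered: ✓ — c, e, a: once each, no exchange needed
linear: ✓ — single use per variable (c, e, a)
affine: ✓ — c, e, a: no repeats, contraction unneeded
relevant: ✓ — every one of c, e, a appears
unrestricted: ✓ — well-typed at T3; no restrictions here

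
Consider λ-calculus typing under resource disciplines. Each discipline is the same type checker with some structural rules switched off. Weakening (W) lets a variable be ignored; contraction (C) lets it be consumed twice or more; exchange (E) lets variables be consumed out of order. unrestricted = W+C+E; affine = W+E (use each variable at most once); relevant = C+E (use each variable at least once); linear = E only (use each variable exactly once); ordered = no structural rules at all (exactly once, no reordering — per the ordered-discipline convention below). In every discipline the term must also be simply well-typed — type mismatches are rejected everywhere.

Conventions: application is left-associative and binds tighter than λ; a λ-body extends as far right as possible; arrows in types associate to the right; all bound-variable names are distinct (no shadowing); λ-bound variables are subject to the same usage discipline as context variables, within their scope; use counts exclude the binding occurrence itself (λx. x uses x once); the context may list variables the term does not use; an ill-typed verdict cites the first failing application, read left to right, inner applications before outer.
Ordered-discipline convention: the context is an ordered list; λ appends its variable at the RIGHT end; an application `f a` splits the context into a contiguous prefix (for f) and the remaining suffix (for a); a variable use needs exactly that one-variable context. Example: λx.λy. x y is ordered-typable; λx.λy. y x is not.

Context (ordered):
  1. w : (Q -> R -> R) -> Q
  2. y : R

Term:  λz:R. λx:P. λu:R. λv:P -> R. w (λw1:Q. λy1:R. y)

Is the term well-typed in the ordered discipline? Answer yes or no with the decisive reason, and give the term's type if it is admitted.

no — needs weakening: z, x, u, v, w1, y1 unused
counts: w ×1; y ×1; z (λ-bound) ×0; x (λ-bound) ×0; u (λ-bound) ×0; v (λ-bound) ×0; w1 (λ-bound) ×0; y1 (λ-bound) ×0
order of uses: w, y
typing: well-typed — term : R -> P -> R -> (P -> R) -> Q
summary: ordered ✗; linear ✗; affine ✓; relevant ✗; unrestricted ✓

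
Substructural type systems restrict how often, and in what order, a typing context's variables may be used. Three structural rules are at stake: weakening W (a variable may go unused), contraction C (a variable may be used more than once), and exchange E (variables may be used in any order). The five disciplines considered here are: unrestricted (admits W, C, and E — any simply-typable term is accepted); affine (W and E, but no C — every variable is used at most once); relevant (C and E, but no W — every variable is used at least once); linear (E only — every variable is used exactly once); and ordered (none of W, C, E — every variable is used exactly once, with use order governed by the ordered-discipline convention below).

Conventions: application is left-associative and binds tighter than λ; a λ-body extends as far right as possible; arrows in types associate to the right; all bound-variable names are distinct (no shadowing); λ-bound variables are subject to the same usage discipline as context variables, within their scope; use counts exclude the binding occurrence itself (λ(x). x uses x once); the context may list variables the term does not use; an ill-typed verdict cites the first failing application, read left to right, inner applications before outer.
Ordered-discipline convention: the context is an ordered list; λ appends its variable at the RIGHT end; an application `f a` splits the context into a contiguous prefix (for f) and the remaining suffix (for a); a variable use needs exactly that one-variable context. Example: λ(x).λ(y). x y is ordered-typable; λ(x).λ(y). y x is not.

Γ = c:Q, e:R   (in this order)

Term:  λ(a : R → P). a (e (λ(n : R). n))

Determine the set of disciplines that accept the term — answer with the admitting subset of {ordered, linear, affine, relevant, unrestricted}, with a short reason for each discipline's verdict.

admitted in: none
usage: c=0, e=1, a [bound]=1, n [bound]=1
left-to-right use order: a, e, n
typing: ill-typed: non-function type R applied to an argument
ordered: ✗, the type mismatch rejects it
linear: ✗, not simply typable
affine: ✗, fails simple typing
relevant: ✗, a type mismatch blocks all five
unrestricted: ✗, the type mismatch rejects it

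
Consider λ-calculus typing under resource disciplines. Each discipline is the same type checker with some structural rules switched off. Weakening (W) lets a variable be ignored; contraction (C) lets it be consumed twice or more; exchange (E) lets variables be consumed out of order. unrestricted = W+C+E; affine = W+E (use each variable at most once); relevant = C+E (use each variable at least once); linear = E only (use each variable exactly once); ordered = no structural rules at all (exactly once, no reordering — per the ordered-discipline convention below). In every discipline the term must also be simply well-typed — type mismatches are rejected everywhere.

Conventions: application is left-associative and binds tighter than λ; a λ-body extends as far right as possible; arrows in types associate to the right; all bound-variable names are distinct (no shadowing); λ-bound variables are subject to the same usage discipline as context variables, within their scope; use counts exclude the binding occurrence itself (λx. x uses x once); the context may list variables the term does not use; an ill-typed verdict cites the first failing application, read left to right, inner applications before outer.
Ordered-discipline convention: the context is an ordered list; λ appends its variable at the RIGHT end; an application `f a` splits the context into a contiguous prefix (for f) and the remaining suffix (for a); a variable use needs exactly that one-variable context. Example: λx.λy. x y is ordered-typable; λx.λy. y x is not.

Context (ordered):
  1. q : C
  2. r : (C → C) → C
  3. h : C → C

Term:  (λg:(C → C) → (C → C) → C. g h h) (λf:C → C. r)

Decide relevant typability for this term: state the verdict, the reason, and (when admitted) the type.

no — q, f never used (weakening)
use counts: q=0; r=1; h=2; g (λ-bound)=1; f (λ-bound)=0
use order (left to right): g, h, h, r
typing: the term checks, with type C
all disciplines: ordered ✗ · linear ✗ · affine ✗ · relevant ✗ · unrestricted ✓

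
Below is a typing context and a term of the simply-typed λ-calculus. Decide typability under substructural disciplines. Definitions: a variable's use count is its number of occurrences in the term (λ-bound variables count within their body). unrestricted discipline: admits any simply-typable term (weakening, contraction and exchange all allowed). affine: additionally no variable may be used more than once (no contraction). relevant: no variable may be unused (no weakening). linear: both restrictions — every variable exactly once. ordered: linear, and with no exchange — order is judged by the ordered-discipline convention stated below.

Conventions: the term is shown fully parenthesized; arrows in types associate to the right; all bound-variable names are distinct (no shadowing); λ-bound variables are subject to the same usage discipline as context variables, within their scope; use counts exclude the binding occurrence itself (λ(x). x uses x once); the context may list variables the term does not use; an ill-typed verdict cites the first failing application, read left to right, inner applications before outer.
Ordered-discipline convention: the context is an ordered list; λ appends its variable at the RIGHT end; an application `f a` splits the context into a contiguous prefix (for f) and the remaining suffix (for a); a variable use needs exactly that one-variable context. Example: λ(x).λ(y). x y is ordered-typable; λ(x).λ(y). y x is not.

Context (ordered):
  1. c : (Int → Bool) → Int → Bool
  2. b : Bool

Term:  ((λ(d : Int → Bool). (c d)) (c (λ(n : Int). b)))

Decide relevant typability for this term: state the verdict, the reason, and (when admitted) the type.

no — unused: n — weakening required
variable uses: c=2; b=1; d [bound]=1; n [bound]=0
left-to-right use order: c, d, c, b
typing: well-typed at Int → Bool
across the five disciplines: ordered ✗ | linear ✗ | affine ✗ | relevant ✗ | unrestricted ✓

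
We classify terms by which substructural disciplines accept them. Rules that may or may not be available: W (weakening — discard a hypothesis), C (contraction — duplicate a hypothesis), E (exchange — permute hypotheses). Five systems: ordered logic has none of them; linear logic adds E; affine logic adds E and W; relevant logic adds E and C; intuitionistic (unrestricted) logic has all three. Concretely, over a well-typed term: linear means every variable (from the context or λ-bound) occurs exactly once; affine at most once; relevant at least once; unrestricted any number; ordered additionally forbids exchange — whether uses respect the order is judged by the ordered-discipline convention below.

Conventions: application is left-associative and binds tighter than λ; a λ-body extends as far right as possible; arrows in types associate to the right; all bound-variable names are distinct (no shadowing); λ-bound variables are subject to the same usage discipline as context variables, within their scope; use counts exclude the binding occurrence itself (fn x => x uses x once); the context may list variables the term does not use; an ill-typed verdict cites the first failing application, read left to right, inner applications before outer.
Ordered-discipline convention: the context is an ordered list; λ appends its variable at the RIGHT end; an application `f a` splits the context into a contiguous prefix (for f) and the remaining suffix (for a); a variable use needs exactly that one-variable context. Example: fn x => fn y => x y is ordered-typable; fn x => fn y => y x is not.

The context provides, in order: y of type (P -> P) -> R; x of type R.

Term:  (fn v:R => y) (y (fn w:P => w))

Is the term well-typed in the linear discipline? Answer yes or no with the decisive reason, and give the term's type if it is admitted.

no — repeated use of y ×2; unused: x, v — weakening required
use counts: y ×2; x ×0; v (bound) ×0; w (bound) ×1
left-to-right use order: y, y, w
typing: the term checks, with type (P -> P) -> R
per-discipline verdicts: ordered ✗; linear ✗; affine ✗; relevant ✗; unrestricted ✓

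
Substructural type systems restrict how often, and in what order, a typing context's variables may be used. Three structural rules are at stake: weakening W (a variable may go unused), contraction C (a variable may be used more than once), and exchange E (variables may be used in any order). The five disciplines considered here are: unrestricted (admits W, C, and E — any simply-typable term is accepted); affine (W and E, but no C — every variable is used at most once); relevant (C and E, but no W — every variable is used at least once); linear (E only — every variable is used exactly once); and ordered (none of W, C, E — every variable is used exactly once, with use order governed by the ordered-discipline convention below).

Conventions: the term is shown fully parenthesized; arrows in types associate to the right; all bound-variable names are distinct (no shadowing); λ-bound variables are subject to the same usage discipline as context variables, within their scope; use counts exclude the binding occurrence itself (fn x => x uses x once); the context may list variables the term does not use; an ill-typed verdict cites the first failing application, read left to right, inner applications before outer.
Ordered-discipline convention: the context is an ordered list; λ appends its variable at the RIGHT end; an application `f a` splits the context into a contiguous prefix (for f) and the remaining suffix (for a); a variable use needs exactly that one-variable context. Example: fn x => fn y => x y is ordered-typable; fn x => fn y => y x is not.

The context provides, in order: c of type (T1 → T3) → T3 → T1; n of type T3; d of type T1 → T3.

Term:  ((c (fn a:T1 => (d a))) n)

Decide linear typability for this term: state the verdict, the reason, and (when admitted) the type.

yes — each of c, n, d, a used exactly once; term : T1
usage: c: 1; n: 1; d: 1; a (bound): 1
use order (left to right): c, d, a, n
typing: well-typed at T1
per-discipline verdicts: ordered ✗ | linear ✓ | affine ✓ | relevant ✓ | unrestricted ✓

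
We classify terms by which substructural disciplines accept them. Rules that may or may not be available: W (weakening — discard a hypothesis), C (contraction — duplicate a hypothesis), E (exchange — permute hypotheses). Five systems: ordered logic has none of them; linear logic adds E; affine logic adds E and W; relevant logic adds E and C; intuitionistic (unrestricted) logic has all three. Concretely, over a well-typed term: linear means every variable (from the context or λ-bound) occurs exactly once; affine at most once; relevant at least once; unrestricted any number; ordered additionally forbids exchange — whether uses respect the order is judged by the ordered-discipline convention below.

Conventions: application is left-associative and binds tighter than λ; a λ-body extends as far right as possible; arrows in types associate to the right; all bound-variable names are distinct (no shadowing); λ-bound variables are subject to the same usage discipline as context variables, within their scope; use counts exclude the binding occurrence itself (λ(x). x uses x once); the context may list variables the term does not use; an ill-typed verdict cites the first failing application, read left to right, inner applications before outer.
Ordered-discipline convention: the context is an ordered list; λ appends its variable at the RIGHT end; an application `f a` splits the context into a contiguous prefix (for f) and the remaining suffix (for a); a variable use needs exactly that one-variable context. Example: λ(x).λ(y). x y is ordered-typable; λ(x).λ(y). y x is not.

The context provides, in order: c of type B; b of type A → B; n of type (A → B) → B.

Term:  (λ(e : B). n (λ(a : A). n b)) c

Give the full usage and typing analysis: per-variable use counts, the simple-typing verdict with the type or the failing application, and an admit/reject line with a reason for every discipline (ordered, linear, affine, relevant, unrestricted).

counts: c=1; b=1; n=2; e (λ-bound)=0; a (λ-bound)=0
use order (left to right): n, n, b, c
typing: the term checks, with type B
ordered ✗ (n ×2 used more than once (contraction); e, a never used (weakening))
linear ✗ (n ×2 used more than once (contraction); e, a never used (weakening))
affine ✗ (n ×2 used more than once (contraction))
relevant ✗ (e, a never used (weakening))
unrestricted ✓ (type-checks (B) and nothing is barred)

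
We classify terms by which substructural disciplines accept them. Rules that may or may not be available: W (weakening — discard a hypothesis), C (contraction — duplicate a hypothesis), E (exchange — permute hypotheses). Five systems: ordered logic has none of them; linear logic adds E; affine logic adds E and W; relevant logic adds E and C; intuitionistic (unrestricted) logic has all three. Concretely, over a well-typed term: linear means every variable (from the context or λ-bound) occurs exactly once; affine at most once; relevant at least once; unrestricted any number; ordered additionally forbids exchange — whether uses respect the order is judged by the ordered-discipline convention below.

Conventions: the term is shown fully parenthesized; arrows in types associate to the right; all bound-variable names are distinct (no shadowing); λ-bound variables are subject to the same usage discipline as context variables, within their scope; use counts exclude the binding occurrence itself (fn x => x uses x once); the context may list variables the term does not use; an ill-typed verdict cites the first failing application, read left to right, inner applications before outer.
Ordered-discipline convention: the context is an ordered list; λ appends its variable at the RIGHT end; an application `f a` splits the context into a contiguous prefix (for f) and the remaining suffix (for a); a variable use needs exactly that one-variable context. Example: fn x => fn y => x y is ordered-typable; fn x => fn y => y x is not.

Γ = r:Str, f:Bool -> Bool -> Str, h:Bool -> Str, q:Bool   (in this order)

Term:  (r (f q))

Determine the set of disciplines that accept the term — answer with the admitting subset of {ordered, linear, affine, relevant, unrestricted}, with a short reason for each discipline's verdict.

admitting disciplines: none
counts: r: 1×, f: 1×, h: 0×, q: 1×
left-to-right use order: r, f, q
typing: ill-typed: applying a non-function (Str)
ordered: ✗ — fails simple typing
linear: ✗ — a type mismatch blocks all five
affine: ✗ — the type mismatch rejects it
relevant: ✗ — not simply typable
unrestricted: ✗ — fails simple typing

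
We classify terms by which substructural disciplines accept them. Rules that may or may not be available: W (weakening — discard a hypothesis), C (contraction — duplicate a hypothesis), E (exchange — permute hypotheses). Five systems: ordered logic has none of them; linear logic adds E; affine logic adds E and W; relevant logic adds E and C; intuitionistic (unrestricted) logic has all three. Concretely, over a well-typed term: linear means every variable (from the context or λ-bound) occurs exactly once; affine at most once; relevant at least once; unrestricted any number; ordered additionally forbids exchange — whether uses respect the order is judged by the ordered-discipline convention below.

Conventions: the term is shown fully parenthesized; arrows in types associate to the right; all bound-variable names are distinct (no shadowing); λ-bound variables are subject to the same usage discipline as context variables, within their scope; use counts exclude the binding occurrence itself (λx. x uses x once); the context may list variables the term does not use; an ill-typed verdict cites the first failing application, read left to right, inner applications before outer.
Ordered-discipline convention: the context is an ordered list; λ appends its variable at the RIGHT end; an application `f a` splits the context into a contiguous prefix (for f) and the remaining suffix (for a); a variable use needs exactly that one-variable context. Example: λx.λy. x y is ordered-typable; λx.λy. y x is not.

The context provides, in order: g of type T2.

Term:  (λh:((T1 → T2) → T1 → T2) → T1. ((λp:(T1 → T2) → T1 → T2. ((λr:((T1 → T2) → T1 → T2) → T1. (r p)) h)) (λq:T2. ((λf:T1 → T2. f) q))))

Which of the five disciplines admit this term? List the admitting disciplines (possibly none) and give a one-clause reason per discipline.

admitted in: none
variable uses: g ×0, h [bound] ×1, p [bound] ×1, r [bound] ×1, q [bound] ×1, f [bound] ×1
use order (left to right): r, p, h, f, q
typing: ill-typed: an argument T2 mismatches the expected T1 → T2
ordered ✗ (not simply typable)
linear ✗ (fails simple typing)
affine ✗ (a type mismatch blocks all five)
relevant ✗ (the type mismatch rejects it)
unrestricted ✗ (not simply typable)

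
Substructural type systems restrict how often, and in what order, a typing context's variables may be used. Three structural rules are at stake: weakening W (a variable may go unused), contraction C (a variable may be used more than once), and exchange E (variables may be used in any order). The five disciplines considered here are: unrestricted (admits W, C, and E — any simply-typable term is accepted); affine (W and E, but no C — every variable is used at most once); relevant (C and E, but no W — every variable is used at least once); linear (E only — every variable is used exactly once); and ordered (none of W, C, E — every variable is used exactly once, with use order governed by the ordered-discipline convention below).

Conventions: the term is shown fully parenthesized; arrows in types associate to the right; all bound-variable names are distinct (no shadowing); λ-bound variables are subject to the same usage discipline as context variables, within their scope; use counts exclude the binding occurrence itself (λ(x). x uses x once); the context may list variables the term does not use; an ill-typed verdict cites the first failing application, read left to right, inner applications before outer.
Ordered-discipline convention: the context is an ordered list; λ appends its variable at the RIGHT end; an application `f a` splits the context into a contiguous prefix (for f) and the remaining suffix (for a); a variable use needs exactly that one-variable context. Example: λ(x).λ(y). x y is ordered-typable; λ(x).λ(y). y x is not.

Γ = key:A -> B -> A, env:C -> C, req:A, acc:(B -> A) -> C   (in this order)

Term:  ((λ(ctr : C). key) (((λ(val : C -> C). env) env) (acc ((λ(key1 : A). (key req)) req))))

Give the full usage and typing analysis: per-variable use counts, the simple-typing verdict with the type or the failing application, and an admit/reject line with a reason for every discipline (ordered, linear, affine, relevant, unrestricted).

variable uses: key=2, env=2, req=2, acc=1, ctr (λ-bound)=0, val (λ-bound)=0, key1 (λ-bound)=0
order of uses: key, env, env, acc, key, req, req
typing: well-typed at A -> B -> A
ordered: ✗, needs contraction — key ×2, env ×2, req ×2; needs weakening: ctr, val, key1 unused
linear: ✗, needs contraction — key ×2, env ×2, req ×2; needs weakening: ctr, val, key1 unused
affine: ✗, needs contraction — key ×2, env ×2, req ×2
relevant: ✗, needs weakening: ctr, val, key1 unused
unrestricted: ✓, typability at A -> B -> A is all that's needed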